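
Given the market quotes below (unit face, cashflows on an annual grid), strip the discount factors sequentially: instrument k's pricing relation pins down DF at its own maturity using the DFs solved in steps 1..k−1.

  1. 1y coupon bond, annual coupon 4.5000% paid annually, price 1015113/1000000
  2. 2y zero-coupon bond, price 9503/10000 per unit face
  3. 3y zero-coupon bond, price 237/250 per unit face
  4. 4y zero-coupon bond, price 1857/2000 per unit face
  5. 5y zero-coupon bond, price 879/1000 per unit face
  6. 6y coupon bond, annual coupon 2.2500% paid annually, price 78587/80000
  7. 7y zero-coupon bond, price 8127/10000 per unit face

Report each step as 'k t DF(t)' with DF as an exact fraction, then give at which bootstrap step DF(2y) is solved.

1 1 4857/5000
2 2 9503/10000
3 3 237/250
4 4 1857/2000
5 5 879/1000
6 6 4289/5000
7 7 8127/10000
DF(2y) is solved at step 2

step 1 [1y] bond c/1=9/200: DF=(1015113/1000000 − 9/200·(0))/(1+9/200) = 4857/5000 ≈ 0.971400
step 2 [2y] zero: DF = P = 9503/10000 ≈ 0.950300
step 3 [3y] zero: DF = P = 237/250 ≈ 0.948000
step 4 [4y] zero: DF = P = 1857/2000 ≈ 0.928500
step 5 [5y] zero: DF = P = 879/1000 ≈ 0.879000
step 6 [6y] bond c/1=9/400: DF=(78587/80000 − 9/400·(0.971400+0.950300+0.948000+0.928500+0.879000))/(1+9/400) = 4289/5000 ≈ 0.857800
step 7 [7y] zero: DF = P = 8127/10000 ≈ 0.812700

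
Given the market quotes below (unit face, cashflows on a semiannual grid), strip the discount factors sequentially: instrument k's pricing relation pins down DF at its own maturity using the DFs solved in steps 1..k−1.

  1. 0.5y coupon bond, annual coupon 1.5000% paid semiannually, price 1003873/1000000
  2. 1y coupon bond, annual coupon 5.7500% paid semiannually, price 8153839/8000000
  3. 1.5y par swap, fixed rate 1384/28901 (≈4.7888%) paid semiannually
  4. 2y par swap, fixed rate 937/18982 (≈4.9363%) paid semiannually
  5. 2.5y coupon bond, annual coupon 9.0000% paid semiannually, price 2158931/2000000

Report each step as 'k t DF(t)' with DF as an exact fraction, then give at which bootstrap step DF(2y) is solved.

1 1/2 2491/2500
2 1 9629/10000
3 3/2 2327/2500
4 2 9063/10000
5 5/2 1739/2000
DF(2y) is solved at step 4

step 1 [0.5y] bond c/2=3/400: DF=(1003873/1000000 − 3/400·(0))/(1+3/400) = 2491/2500 ≈ 0.996400
step 2 [1y] bond c/2=23/800: DF=(8153839/8000000 − 23/800·(0.996400))/(1+23/800) = 9629/10000 ≈ 0.962900
step 3 [1.5y] swap r/2=692/28901: DF=(1 − 692/28901·(0.996400+0.962900))/(1+692/28901) = 2327/2500 ≈ 0.930800
step 4 [2y] swap r/2=937/37964: DF=(1 − 937/37964·(0.996400+0.962900+0.930800))/(1+937/37964) = 9063/10000 ≈ 0.906300
step 5 [2.5y] bond c/2=9/200: DF=(2158931/2000000 − 9/200·(0.996400+0.962900+0.930800+0.906300))/(1+9/200) = 1739/2000 ≈ 0.869500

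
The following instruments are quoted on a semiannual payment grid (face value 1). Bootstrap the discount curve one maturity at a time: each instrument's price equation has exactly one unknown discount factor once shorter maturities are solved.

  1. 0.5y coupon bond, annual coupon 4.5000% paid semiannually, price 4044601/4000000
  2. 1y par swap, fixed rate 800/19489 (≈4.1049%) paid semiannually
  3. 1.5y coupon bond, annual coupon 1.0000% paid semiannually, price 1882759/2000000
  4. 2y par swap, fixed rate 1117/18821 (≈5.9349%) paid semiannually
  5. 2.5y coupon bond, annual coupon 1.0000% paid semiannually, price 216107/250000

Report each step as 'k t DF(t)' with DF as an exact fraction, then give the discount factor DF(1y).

1 1/2 9889/10000
2 1 24/25
3 3/2 927/1000
4 2 8883/10000
5 5/2 4207/5000
DF(1y) = 24/25 ≈ 0.960000

step 1 [0.5y] bond c/2=9/400: DF=(4044601/4000000 − 9/400·(0))/(1+9/400) = 9889/10000 ≈ 0.988900
step 2 [1y] swap r/2=400/19489: DF=(1 − 400/19489·(0.988900))/(1+400/19489) = 24/25 ≈ 0.960000
step 3 [1.5y] bond c/2=1/200: DF=(1882759/2000000 − 1/200·(0.988900+0.960000))/(1+1/200) = 927/1000 ≈ 0.927000
step 4 [2y] swap r/2=1117/37642: DF=(1 − 1117/37642·(0.988900+0.960000+0.927000))/(1+1117/37642) = 8883/10000 ≈ 0.888300
step 5 [2.5y] bond c/2=1/200: DF=(216107/250000 − 1/200·(0.988900+0.960000+0.927000+0.888300))/(1+1/200) = 4207/5000 ≈ 0.841400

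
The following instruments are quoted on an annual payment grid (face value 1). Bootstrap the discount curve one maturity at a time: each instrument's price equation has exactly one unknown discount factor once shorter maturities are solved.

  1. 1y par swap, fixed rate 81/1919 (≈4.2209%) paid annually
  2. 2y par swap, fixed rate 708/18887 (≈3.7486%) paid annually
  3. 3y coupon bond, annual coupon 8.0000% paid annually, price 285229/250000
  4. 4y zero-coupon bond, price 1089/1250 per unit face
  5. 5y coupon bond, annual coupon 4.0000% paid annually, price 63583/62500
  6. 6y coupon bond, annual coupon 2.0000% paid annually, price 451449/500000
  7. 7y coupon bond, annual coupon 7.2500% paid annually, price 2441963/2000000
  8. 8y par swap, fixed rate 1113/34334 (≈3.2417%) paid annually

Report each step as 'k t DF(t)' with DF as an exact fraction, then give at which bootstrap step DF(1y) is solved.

1 1 1919/2000
2 2 2323/2500
3 3 1833/2000
4 4 1089/1250
5 5 523/625
6 6 7967/10000
7 7 1559/2000
8 8 3887/5000
DF(1y) is solved at step 1

step 1 [1y] swap r/1=81/1919: DF=(1 − 81/1919·(0))/(1+81/1919) = 1919/2000 ≈ 0.959500
step 2 [2y] swap r/1=708/18887: DF=(1 − 708/18887·(0.959500))/(1+708/18887) = 2323/2500 ≈ 0.929200
step 3 [3y] bond c/1=2/25: DF=(285229/250000 − 2/25·(0.959500+0.929200))/(1+2/25) = 1833/2000 ≈ 0.916500
step 4 [4y] zero: DF = P = 1089/1250 ≈ 0.871200
step 5 [5y] bond c/1=1/25: DF=(63583/62500 − 1/25·(0.959500+0.929200+0.916500+0.871200))/(1+1/25) = 523/625 ≈ 0.836800
step 6 [6y] bond c/1=1/50: DF=(451449/500000 − 1/50·(0.959500+0.929200+0.916500+0.871200+0.836800))/(1+1/50) = 7967/10000 ≈ 0.796700
step 7 [7y] bond c/1=29/400: DF=(2441963/2000000 − 29/400·(0.959500+0.929200+0.916500+0.871200+0.836800+0.796700))/(1+29/400) = 1559/2000 ≈ 0.779500
step 8 [8y] swap r/1=1113/34334: DF=(1 − 1113/34334·(0.959500+0.929200+0.916500+0.871200+0.836800+0.796700+0.779500))/(1+1113/34334) = 3887/5000 ≈ 0.777400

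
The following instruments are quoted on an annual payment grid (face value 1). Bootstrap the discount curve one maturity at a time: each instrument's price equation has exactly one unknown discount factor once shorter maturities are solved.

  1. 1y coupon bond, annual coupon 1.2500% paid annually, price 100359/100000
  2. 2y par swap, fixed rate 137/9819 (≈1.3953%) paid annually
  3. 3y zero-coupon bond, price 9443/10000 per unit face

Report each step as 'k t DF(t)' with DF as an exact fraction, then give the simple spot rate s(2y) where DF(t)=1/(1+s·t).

1 1 1239/1250
2 2 4863/5000
3 3 9443/10000
s(2y) = (1/(4863/5000) − 1)/(2) = 137/9726 ≈ 1.4086%

step 1 [1y] bond c/1=1/80: DF=(100359/100000 − 1/80·(0))/(1+1/80) = 1239/1250 ≈ 0.991200
step 2 [2y] swap r/1=137/9819: DF=(1 − 137/9819·(0.991200))/(1+137/9819) = 4863/5000 ≈ 0.972600
step 3 [3y] zero: DF = P = 9443/10000 ≈ 0.944300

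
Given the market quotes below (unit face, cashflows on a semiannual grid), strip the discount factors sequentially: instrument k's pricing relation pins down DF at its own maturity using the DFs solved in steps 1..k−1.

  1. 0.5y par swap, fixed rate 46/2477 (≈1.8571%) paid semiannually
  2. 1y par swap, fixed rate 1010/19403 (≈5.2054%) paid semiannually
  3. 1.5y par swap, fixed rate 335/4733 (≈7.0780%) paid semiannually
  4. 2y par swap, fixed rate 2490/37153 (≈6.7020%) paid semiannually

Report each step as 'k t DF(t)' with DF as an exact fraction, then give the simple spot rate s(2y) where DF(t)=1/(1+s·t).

1 1/2 2477/2500
2 1 1899/2000
3 3/2 1799/2000
4 2 1751/2000
s(2y) = (1/(1751/2000) − 1)/(2) = 249/3502 ≈ 7.1102%

step 1 [0.5y] swap r/2=23/2477: DF=(1 − 23/2477·(0))/(1+23/2477) = 2477/2500 ≈ 0.990800
step 2 [1y] swap r/2=505/19403: DF=(1 − 505/19403·(0.990800))/(1+505/19403) = 1899/2000 ≈ 0.949500
step 3 [1.5y] swap r/2=335/9466: DF=(1 − 335/9466·(0.990800+0.949500))/(1+335/9466) = 1799/2000 ≈ 0.899500
step 4 [2y] swap r/2=1245/37153: DF=(1 − 1245/37153·(0.990800+0.949500+0.899500))/(1+1245/37153) = 1751/2000 ≈ 0.875500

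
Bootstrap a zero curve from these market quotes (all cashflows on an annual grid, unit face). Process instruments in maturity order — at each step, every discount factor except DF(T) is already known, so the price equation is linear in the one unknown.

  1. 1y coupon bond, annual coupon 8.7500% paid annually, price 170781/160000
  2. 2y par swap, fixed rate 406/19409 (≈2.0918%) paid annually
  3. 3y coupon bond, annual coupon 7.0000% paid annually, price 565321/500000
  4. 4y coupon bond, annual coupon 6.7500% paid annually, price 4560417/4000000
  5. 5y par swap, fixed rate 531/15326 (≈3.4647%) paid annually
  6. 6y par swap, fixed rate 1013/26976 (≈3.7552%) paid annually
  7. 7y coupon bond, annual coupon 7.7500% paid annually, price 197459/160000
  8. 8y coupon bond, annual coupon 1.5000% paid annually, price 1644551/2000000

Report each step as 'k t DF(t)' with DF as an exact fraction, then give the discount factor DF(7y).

1 1 1963/2000
2 2 4797/5000
3 3 9297/10000
4 4 1773/2000
5 5 8407/10000
6 6 3987/5000
7 7 7573/10000
8 8 899/1250
DF(7y) = 7573/10000 ≈ 0.757300

step 1 [1y] bond c/1=7/80: DF=(170781/160000 − 7/80·(0))/(1+7/80) = 1963/2000 ≈ 0.981500
step 2 [2y] swap r/1=406/19409: DF=(1 − 406/19409·(0.981500))/(1+406/19409) = 4797/5000 ≈ 0.959400
step 3 [3y] bond c/1=7/100: DF=(565321/500000 − 7/100·(0.981500+0.959400))/(1+7/100) = 9297/10000 ≈ 0.929700
step 4 [4y] bond c/1=27/400: DF=(4560417/4000000 − 27/400·(0.981500+0.959400+0.929700))/(1+27/400) = 1773/2000 ≈ 0.886500
step 5 [5y] swap r/1=531/15326: DF=(1 − 531/15326·(0.981500+0.959400+0.929700+0.886500))/(1+531/15326) = 8407/10000 ≈ 0.840700
step 6 [6y] swap r/1=1013/26976: DF=(1 − 1013/26976·(0.981500+0.959400+0.929700+0.886500+0.840700))/(1+1013/26976) = 3987/5000 ≈ 0.797400
step 7 [7y] bond c/1=31/400: DF=(197459/160000 − 31/400·(0.981500+0.959400+0.929700+0.886500+0.840700+0.797400))/(1+31/400) = 7573/10000 ≈ 0.757300
step 8 [8y] bond c/1=3/200: DF=(1644551/2000000 − 3/200·(0.981500+0.959400+0.929700+0.886500+0.840700+0.797400+0.757300))/(1+3/200) = 899/1250 ≈ 0.719200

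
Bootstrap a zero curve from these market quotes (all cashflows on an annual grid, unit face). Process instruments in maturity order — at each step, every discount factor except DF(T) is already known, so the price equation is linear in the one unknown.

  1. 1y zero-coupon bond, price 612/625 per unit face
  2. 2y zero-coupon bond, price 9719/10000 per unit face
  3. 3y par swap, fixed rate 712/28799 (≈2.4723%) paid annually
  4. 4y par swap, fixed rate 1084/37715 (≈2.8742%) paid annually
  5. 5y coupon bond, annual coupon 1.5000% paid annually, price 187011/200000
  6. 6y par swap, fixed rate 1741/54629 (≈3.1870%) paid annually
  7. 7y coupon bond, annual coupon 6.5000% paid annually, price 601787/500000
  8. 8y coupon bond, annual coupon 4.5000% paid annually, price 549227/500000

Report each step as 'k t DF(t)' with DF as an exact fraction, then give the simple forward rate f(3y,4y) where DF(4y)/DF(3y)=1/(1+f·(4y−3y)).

step 1 [1y] zero: DF = P = 612/625 ≈ 0.979200
step 2 [2y] zero: DF = P = 9719/10000 ≈ 0.971900
step 3 [3y] swap r/1=712/28799: DF=(1 − 712/28799·(0.979200+0.971900))/(1+712/28799) = 1161/1250 ≈ 0.928800
step 4 [4y] swap r/1=1084/37715: DF=(1 − 1084/37715·(0.979200+0.971900+0.928800))/(1+1084/37715) = 2229/2500 ≈ 0.891600
step 5 [5y] bond c/1=3/200: DF=(187011/200000 − 3/200·(0.979200+0.971900+0.928800+0.891600))/(1+3/200) = 1731/2000 ≈ 0.865500
step 6 [6y] swap r/1=1741/54629: DF=(1 − 1741/54629·(0.979200+0.971900+0.928800+0.891600+0.865500))/(1+1741/54629) = 8259/10000 ≈ 0.825900
step 7 [7y] bond c/1=13/200: DF=(601787/500000 − 13/200·(0.979200+0.971900+0.928800+0.891600+0.865500+0.825900))/(1+13/200) = 7967/10000 ≈ 0.796700
step 8 [8y] bond c/1=9/200: DF=(549227/500000 − 9/200·(0.979200+0.971900+0.928800+0.891600+0.865500+0.825900+0.796700))/(1+9/200) = 977/1250 ≈ 0.781600

1 1 612/625
2 2 9719/10000
3 3 1161/1250
4 4 2229/2500
5 5 1731/2000
6 6 8259/10000
7 7 7967/10000
8 8 977/1250
f(3y,4y) = ((1161/1250)/(2229/2500) − 1)/(1) = 31/743 ≈ 4.1723%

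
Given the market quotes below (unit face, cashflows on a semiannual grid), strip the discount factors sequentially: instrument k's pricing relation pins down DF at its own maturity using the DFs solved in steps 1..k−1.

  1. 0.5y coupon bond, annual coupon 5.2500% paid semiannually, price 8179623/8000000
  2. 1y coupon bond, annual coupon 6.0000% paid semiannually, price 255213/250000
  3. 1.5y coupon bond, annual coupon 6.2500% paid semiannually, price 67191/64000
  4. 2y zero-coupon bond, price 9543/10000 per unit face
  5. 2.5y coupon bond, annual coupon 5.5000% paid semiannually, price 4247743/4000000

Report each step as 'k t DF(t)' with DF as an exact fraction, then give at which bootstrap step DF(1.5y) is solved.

step 1 [0.5y] bond c/2=21/800: DF=(8179623/8000000 − 21/800·(0))/(1+21/800) = 9963/10000 ≈ 0.996300
step 2 [1y] bond c/2=3/100: DF=(255213/250000 − 3/100·(0.996300))/(1+3/100) = 9621/10000 ≈ 0.962100
step 3 [1.5y] bond c/2=1/32: DF=(67191/64000 − 1/32·(0.996300+0.962100))/(1+1/32) = 9587/10000 ≈ 0.958700
step 4 [2y] zero: DF = P = 9543/10000 ≈ 0.954300
step 5 [2.5y] bond c/2=11/400: DF=(4247743/4000000 − 11/400·(0.996300+0.962100+0.958700+0.954300))/(1+11/400) = 9299/10000 ≈ 0.929900

1 1/2 9963/10000
2 1 9621/10000
3 3/2 9587/10000
4 2 9543/10000
5 5/2 9299/10000
DF(1.5y) is solved at step 3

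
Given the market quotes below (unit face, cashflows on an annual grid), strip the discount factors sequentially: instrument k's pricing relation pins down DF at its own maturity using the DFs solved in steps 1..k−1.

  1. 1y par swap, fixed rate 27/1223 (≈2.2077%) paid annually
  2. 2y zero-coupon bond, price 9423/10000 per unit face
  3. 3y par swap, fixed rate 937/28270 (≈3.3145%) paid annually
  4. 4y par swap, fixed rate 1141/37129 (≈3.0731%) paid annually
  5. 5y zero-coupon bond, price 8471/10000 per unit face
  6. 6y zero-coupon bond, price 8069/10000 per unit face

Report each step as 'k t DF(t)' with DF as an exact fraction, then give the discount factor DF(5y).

step 1 [1y] swap r/1=27/1223: DF=(1 − 27/1223·(0))/(1+27/1223) = 1223/1250 ≈ 0.978400
step 2 [2y] zero: DF = P = 9423/10000 ≈ 0.942300
step 3 [3y] swap r/1=937/28270: DF=(1 − 937/28270·(0.978400+0.942300))/(1+937/28270) = 9063/10000 ≈ 0.906300
step 4 [4y] swap r/1=1141/37129: DF=(1 − 1141/37129·(0.978400+0.942300+0.906300))/(1+1141/37129) = 8859/10000 ≈ 0.885900
step 5 [5y] zero: DF = P = 8471/10000 ≈ 0.847100
step 6 [6y] zero: DF = P = 8069/10000 ≈ 0.806900

1 1 1223/1250
2 2 9423/10000
3 3 9063/10000
4 4 8859/10000
5 5 8471/10000
6 6 8069/10000
DF(5y) = 8471/10000 ≈ 0.847100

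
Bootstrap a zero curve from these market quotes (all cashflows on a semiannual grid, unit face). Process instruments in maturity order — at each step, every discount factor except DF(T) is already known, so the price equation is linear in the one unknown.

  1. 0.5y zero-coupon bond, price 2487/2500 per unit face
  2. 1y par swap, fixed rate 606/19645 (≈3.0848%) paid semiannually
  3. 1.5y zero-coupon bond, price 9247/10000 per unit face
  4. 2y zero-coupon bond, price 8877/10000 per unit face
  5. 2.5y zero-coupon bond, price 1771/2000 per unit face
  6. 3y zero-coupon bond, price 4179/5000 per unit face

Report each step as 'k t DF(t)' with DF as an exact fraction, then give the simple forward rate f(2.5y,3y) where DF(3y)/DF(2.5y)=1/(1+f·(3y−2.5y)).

step 1 [0.5y] zero: DF = P = 2487/2500 ≈ 0.994800
step 2 [1y] swap r/2=303/19645: DF=(1 − 303/19645·(0.994800))/(1+303/19645) = 9697/10000 ≈ 0.969700
step 3 [1.5y] zero: DF = P = 9247/10000 ≈ 0.924700
step 4 [2y] zero: DF = P = 8877/10000 ≈ 0.887700
step 5 [2.5y] zero: DF = P = 1771/2000 ≈ 0.885500
step 6 [3y] zero: DF = P = 4179/5000 ≈ 0.835800

1 1/2 2487/2500
2 1 9697/10000
3 3/2 9247/10000
4 2 8877/10000
5 5/2 1771/2000
6 3 4179/5000
f(2.5y,3y) = ((1771/2000)/(4179/5000) − 1)/(1/2) = 71/597 ≈ 11.8928%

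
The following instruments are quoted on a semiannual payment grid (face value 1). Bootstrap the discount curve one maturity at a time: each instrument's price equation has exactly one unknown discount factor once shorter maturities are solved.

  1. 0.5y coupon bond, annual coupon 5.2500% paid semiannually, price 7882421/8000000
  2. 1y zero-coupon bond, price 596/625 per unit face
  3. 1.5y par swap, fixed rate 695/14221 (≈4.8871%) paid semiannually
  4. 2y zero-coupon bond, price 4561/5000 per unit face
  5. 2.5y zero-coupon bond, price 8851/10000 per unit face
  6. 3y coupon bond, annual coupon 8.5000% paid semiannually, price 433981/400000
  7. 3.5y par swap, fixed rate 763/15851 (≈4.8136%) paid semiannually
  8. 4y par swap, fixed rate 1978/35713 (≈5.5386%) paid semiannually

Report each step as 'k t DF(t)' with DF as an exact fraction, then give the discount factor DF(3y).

1 1/2 9601/10000
2 1 596/625
3 3/2 1861/2000
4 2 4561/5000
5 5/2 8851/10000
6 3 1703/2000
7 7/2 4237/5000
8 4 4011/5000
DF(3y) = 1703/2000 ≈ 0.851500

step 1 [0.5y] bond c/2=21/800: DF=(7882421/8000000 − 21/800·(0))/(1+21/800) = 9601/10000 ≈ 0.960100
step 2 [1y] zero: DF = P = 596/625 ≈ 0.953600
step 3 [1.5y] swap r/2=695/28442: DF=(1 − 695/28442·(0.960100+0.953600))/(1+695/28442) = 1861/2000 ≈ 0.930500
step 4 [2y] zero: DF = P = 4561/5000 ≈ 0.912200
step 5 [2.5y] zero: DF = P = 8851/10000 ≈ 0.885100
step 6 [3y] bond c/2=17/400: DF=(433981/400000 − 17/400·(0.960100+0.953600+0.930500+0.912200+0.885100))/(1+17/400) = 1703/2000 ≈ 0.851500
step 7 [3.5y] swap r/2=763/31702: DF=(1 − 763/31702·(0.960100+0.953600+0.930500+0.912200+0.885100+0.851500))/(1+763/31702) = 4237/5000 ≈ 0.847400
step 8 [4y] swap r/2=989/35713: DF=(1 − 989/35713·(0.960100+0.953600+0.930500+0.912200+0.885100+0.851500+0.847400))/(1+989/35713) = 4011/5000 ≈ 0.802200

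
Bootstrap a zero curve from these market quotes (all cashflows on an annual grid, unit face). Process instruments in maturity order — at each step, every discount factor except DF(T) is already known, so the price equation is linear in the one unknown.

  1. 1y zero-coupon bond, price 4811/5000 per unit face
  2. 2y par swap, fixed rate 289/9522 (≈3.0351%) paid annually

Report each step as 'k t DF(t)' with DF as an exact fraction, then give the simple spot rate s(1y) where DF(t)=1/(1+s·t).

1 1 4811/5000
2 2 4711/5000
s(1y) = (1/(4811/5000) − 1)/(1) = 189/4811 ≈ 3.9285%

step 1 [1y] zero: DF = P = 4811/5000 ≈ 0.962200
step 2 [2y] swap r/1=289/9522: DF=(1 − 289/9522·(0.962200))/(1+289/9522) = 4711/5000 ≈ 0.942200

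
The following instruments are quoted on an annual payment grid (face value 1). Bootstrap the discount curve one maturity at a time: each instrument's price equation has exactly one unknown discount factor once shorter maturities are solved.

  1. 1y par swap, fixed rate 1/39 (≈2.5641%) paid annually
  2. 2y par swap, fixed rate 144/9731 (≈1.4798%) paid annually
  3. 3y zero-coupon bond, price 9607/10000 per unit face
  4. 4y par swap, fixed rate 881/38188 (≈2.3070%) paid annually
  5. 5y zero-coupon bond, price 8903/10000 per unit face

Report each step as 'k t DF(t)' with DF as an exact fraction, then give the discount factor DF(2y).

step 1 [1y] swap r/1=1/39: DF=(1 − 1/39·(0))/(1+1/39) = 39/40 ≈ 0.975000
step 2 [2y] swap r/1=144/9731: DF=(1 − 144/9731·(0.975000))/(1+144/9731) = 607/625 ≈ 0.971200
step 3 [3y] zero: DF = P = 9607/10000 ≈ 0.960700
step 4 [4y] swap r/1=881/38188: DF=(1 − 881/38188·(0.975000+0.971200+0.960700))/(1+881/38188) = 9119/10000 ≈ 0.911900
step 5 [5y] zero: DF = P = 8903/10000 ≈ 0.890300

1 1 39/40
2 2 607/625
3 3 9607/10000
4 4 9119/10000
5 5 8903/10000
DF(2y) = 607/625 ≈ 0.971200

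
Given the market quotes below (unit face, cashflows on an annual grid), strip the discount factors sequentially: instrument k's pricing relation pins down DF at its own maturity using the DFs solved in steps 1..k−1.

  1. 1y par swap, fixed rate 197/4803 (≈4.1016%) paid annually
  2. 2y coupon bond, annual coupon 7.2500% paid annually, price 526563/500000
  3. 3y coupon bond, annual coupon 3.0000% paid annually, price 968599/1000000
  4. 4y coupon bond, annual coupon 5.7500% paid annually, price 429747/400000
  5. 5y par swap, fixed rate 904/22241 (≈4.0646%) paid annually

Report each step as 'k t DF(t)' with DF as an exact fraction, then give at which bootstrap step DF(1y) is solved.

step 1 [1y] swap r/1=197/4803: DF=(1 − 197/4803·(0))/(1+197/4803) = 4803/5000 ≈ 0.960600
step 2 [2y] bond c/1=29/400: DF=(526563/500000 − 29/400·(0.960600))/(1+29/400) = 917/1000 ≈ 0.917000
step 3 [3y] bond c/1=3/100: DF=(968599/1000000 − 3/100·(0.960600+0.917000))/(1+3/100) = 8857/10000 ≈ 0.885700
step 4 [4y] bond c/1=23/400: DF=(429747/400000 − 23/400·(0.960600+0.917000+0.885700))/(1+23/400) = 8657/10000 ≈ 0.865700
step 5 [5y] swap r/1=904/22241: DF=(1 − 904/22241·(0.960600+0.917000+0.885700+0.865700))/(1+904/22241) = 512/625 ≈ 0.819200

1 1 4803/5000
2 2 917/1000
3 3 8857/10000
4 4 8657/10000
5 5 512/625
DF(1y) is solved at step 1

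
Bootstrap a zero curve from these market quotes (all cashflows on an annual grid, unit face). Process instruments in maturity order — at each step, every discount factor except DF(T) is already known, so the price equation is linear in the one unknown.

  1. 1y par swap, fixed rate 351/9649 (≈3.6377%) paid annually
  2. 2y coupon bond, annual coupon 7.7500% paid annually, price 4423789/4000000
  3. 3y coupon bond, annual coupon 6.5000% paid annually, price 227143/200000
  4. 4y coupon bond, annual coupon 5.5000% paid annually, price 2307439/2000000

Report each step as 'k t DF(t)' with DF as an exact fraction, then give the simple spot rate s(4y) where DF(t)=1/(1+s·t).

step 1 [1y] swap r/1=351/9649: DF=(1 − 351/9649·(0))/(1+351/9649) = 9649/10000 ≈ 0.964900
step 2 [2y] bond c/1=31/400: DF=(4423789/4000000 − 31/400·(0.964900))/(1+31/400) = 957/1000 ≈ 0.957000
step 3 [3y] bond c/1=13/200: DF=(227143/200000 − 13/200·(0.964900+0.957000))/(1+13/200) = 9491/10000 ≈ 0.949100
step 4 [4y] bond c/1=11/200: DF=(2307439/2000000 − 11/200·(0.964900+0.957000+0.949100))/(1+11/200) = 9439/10000 ≈ 0.943900

1 1 9649/10000
2 2 957/1000
3 3 9491/10000
4 4 9439/10000
s(4y) = (1/(9439/10000) − 1)/(4) = 561/37756 ≈ 1.4859%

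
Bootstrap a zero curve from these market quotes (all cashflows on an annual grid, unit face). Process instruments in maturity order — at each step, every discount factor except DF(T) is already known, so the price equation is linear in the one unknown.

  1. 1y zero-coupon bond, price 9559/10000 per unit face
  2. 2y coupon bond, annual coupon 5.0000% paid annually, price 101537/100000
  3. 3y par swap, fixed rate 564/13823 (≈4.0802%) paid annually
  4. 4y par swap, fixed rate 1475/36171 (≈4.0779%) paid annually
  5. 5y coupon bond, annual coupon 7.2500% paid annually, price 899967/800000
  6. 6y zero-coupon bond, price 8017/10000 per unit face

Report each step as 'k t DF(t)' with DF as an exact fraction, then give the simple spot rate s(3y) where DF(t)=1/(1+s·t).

1 1 9559/10000
2 2 1843/2000
3 3 1109/1250
4 4 341/400
5 5 2011/2500
6 6 8017/10000
s(3y) = (1/(1109/1250) − 1)/(3) = 47/1109 ≈ 4.2381%

step 1 [1y] zero: DF = P = 9559/10000 ≈ 0.955900
step 2 [2y] bond c/1=1/20: DF=(101537/100000 − 1/20·(0.955900))/(1+1/20) = 1843/2000 ≈ 0.921500
step 3 [3y] swap r/1=564/13823: DF=(1 − 564/13823·(0.955900+0.921500))/(1+564/13823) = 1109/1250 ≈ 0.887200
step 4 [4y] swap r/1=1475/36171: DF=(1 − 1475/36171·(0.955900+0.921500+0.887200))/(1+1475/36171) = 341/400 ≈ 0.852500
step 5 [5y] bond c/1=29/400: DF=(899967/800000 − 29/400·(0.955900+0.921500+0.887200+0.852500))/(1+29/400) = 2011/2500 ≈ 0.804400
step 6 [6y] zero: DF = P = 8017/10000 ≈ 0.801700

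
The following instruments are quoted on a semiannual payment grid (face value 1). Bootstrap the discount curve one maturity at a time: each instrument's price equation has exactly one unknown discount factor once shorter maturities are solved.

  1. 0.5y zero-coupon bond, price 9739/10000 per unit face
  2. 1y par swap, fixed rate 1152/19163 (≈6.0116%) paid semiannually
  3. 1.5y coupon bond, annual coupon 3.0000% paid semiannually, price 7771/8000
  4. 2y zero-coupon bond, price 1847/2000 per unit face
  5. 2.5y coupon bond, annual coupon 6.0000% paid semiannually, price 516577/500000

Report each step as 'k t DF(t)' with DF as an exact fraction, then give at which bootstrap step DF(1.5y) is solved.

step 1 [0.5y] zero: DF = P = 9739/10000 ≈ 0.973900
step 2 [1y] swap r/2=576/19163: DF=(1 − 576/19163·(0.973900))/(1+576/19163) = 589/625 ≈ 0.942400
step 3 [1.5y] bond c/2=3/200: DF=(7771/8000 − 3/200·(0.973900+0.942400))/(1+3/200) = 9287/10000 ≈ 0.928700
step 4 [2y] zero: DF = P = 1847/2000 ≈ 0.923500
step 5 [2.5y] bond c/2=3/100: DF=(516577/500000 − 3/100·(0.973900+0.942400+0.928700+0.923500))/(1+3/100) = 8933/10000 ≈ 0.893300

1 1/2 9739/10000
2 1 589/625
3 3/2 9287/10000
4 2 1847/2000
5 5/2 8933/10000
DF(1.5y) is solved at step 3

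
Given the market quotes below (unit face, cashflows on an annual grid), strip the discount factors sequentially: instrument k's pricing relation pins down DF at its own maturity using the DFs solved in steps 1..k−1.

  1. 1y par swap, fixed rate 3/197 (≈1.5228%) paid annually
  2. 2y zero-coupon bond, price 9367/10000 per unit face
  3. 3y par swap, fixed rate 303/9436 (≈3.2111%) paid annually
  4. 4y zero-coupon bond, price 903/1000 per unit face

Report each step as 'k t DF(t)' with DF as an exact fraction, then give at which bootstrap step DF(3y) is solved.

1 1 197/200
2 2 9367/10000
3 3 9091/10000
4 4 903/1000
DF(3y) is solved at step 3

step 1 [1y] swap r/1=3/197: DF=(1 − 3/197·(0))/(1+3/197) = 197/200 ≈ 0.985000
step 2 [2y] zero: DF = P = 9367/10000 ≈ 0.936700
step 3 [3y] swap r/1=303/9436: DF=(1 − 303/9436·(0.985000+0.936700))/(1+303/9436) = 9091/10000 ≈ 0.909100
step 4 [4y] zero: DF = P = 903/1000 ≈ 0.903000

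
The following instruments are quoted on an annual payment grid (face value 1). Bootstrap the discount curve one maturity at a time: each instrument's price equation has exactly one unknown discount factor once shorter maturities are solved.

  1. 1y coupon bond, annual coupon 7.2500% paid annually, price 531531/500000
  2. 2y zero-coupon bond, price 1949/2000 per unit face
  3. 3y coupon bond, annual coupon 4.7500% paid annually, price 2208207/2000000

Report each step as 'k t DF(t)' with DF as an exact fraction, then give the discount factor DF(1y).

step 1 [1y] bond c/1=29/400: DF=(531531/500000 − 29/400·(0))/(1+29/400) = 1239/1250 ≈ 0.991200
step 2 [2y] zero: DF = P = 1949/2000 ≈ 0.974500
step 3 [3y] bond c/1=19/400: DF=(2208207/2000000 − 19/400·(0.991200+0.974500))/(1+19/400) = 9649/10000 ≈ 0.964900

1 1 1239/1250
2 2 1949/2000
3 3 9649/10000
DF(1y) = 1239/1250 ≈ 0.991200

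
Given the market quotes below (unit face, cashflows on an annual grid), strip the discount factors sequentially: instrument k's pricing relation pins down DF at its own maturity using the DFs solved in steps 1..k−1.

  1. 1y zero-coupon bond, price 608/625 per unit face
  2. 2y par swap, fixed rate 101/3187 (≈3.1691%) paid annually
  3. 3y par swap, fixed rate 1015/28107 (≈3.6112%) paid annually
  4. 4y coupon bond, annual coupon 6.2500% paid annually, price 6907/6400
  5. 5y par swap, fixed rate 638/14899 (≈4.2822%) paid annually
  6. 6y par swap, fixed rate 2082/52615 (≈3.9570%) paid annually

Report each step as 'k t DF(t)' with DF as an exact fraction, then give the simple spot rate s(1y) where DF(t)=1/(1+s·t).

step 1 [1y] zero: DF = P = 608/625 ≈ 0.972800
step 2 [2y] swap r/1=101/3187: DF=(1 − 101/3187·(0.972800))/(1+101/3187) = 4697/5000 ≈ 0.939400
step 3 [3y] swap r/1=1015/28107: DF=(1 − 1015/28107·(0.972800+0.939400))/(1+1015/28107) = 1797/2000 ≈ 0.898500
step 4 [4y] bond c/1=1/16: DF=(6907/6400 − 1/16·(0.972800+0.939400+0.898500))/(1+1/16) = 1063/1250 ≈ 0.850400
step 5 [5y] swap r/1=638/14899: DF=(1 − 638/14899·(0.972800+0.939400+0.898500+0.850400))/(1+638/14899) = 4043/5000 ≈ 0.808600
step 6 [6y] swap r/1=2082/52615: DF=(1 − 2082/52615·(0.972800+0.939400+0.898500+0.850400+0.808600))/(1+2082/52615) = 3959/5000 ≈ 0.791800

1 1 608/625
2 2 4697/5000
3 3 1797/2000
4 4 1063/1250
5 5 4043/5000
6 6 3959/5000
s(1y) = (1/(608/625) − 1)/(1) = 17/608 ≈ 2.7961%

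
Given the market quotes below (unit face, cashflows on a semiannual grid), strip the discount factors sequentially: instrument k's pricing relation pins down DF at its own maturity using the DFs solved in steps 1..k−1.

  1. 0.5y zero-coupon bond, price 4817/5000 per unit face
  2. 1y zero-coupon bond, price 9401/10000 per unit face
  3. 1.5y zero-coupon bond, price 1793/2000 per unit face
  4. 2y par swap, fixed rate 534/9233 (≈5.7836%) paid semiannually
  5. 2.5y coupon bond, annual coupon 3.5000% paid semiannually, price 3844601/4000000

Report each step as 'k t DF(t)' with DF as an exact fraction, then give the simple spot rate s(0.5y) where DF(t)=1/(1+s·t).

1 1/2 4817/5000
2 1 9401/10000
3 3/2 1793/2000
4 2 2233/2500
5 5/2 8811/10000
s(0.5y) = (1/(4817/5000) − 1)/(1/2) = 366/4817 ≈ 7.5981%

step 1 [0.5y] zero: DF = P = 4817/5000 ≈ 0.963400
step 2 [1y] zero: DF = P = 9401/10000 ≈ 0.940100
step 3 [1.5y] zero: DF = P = 1793/2000 ≈ 0.896500
step 4 [2y] swap r/2=267/9233: DF=(1 − 267/9233·(0.963400+0.940100+0.896500))/(1+267/9233) = 2233/2500 ≈ 0.893200
step 5 [2.5y] bond c/2=7/400: DF=(3844601/4000000 − 7/400·(0.963400+0.940100+0.896500+0.893200))/(1+7/400) = 8811/10000 ≈ 0.881100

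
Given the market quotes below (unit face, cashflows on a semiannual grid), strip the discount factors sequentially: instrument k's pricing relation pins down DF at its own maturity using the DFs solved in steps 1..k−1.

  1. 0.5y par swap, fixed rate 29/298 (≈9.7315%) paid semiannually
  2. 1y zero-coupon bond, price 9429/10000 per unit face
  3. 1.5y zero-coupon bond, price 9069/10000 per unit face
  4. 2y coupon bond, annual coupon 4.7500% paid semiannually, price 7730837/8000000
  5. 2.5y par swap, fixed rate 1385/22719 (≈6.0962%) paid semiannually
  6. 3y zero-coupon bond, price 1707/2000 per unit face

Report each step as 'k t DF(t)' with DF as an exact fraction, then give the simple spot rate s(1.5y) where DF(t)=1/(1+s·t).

step 1 [0.5y] swap r/2=29/596: DF=(1 − 29/596·(0))/(1+29/596) = 596/625 ≈ 0.953600
step 2 [1y] zero: DF = P = 9429/10000 ≈ 0.942900
step 3 [1.5y] zero: DF = P = 9069/10000 ≈ 0.906900
step 4 [2y] bond c/2=19/800: DF=(7730837/8000000 − 19/800·(0.953600+0.942900+0.906900))/(1+19/800) = 8789/10000 ≈ 0.878900
step 5 [2.5y] swap r/2=1385/45438: DF=(1 − 1385/45438·(0.953600+0.942900+0.906900+0.878900))/(1+1385/45438) = 1723/2000 ≈ 0.861500
step 6 [3y] zero: DF = P = 1707/2000 ≈ 0.853500

1 1/2 596/625
2 1 9429/10000
3 3/2 9069/10000
4 2 8789/10000
5 5/2 1723/2000
6 3 1707/2000
s(1.5y) = (1/(9069/10000) − 1)/(3/2) = 1862/27207 ≈ 6.8438%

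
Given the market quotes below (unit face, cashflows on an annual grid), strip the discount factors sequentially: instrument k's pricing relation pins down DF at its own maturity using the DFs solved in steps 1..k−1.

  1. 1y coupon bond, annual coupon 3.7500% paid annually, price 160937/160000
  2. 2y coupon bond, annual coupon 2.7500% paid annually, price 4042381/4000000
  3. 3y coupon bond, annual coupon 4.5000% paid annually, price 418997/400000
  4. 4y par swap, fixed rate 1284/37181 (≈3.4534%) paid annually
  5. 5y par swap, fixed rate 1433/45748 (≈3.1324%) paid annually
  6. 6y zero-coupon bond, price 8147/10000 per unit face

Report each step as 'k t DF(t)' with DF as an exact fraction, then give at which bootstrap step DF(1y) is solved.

1 1 1939/2000
2 2 1197/1250
3 3 4597/5000
4 4 2179/2500
5 5 8567/10000
6 6 8147/10000
DF(1y) is solved at step 1

step 1 [1y] bond c/1=3/80: DF=(160937/160000 − 3/80·(0))/(1+3/80) = 1939/2000 ≈ 0.969500
step 2 [2y] bond c/1=11/400: DF=(4042381/4000000 − 11/400·(0.969500))/(1+11/400) = 1197/1250 ≈ 0.957600
step 3 [3y] bond c/1=9/200: DF=(418997/400000 − 9/200·(0.969500+0.957600))/(1+9/200) = 4597/5000 ≈ 0.919400
step 4 [4y] swap r/1=1284/37181: DF=(1 − 1284/37181·(0.969500+0.957600+0.919400))/(1+1284/37181) = 2179/2500 ≈ 0.871600
step 5 [5y] swap r/1=1433/45748: DF=(1 − 1433/45748·(0.969500+0.957600+0.919400+0.871600))/(1+1433/45748) = 8567/10000 ≈ 0.856700
step 6 [6y] zero: DF = P = 8147/10000 ≈ 0.814700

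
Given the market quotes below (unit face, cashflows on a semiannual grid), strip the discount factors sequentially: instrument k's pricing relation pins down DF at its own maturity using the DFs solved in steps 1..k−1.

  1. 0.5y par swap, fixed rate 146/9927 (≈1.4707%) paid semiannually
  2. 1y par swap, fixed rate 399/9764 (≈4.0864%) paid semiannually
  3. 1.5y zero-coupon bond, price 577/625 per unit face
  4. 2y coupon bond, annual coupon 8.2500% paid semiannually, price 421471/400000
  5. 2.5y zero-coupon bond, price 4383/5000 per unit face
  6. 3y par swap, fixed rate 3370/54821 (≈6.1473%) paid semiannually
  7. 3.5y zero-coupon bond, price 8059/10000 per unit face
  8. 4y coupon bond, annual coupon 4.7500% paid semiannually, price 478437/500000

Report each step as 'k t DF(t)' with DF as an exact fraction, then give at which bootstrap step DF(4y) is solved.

step 1 [0.5y] swap r/2=73/9927: DF=(1 − 73/9927·(0))/(1+73/9927) = 9927/10000 ≈ 0.992700
step 2 [1y] swap r/2=399/19528: DF=(1 − 399/19528·(0.992700))/(1+399/19528) = 9601/10000 ≈ 0.960100
step 3 [1.5y] zero: DF = P = 577/625 ≈ 0.923200
step 4 [2y] bond c/2=33/800: DF=(421471/400000 − 33/800·(0.992700+0.960100+0.923200))/(1+33/800) = 449/500 ≈ 0.898000
step 5 [2.5y] zero: DF = P = 4383/5000 ≈ 0.876600
step 6 [3y] swap r/2=1685/54821: DF=(1 − 1685/54821·(0.992700+0.960100+0.923200+0.898000+0.876600))/(1+1685/54821) = 1663/2000 ≈ 0.831500
step 7 [3.5y] zero: DF = P = 8059/10000 ≈ 0.805900
step 8 [4y] bond c/2=19/800: DF=(478437/500000 − 19/800·(0.992700+0.960100+0.923200+0.898000+0.876600+0.831500+0.805900))/(1+19/800) = 493/625 ≈ 0.788800

1 1/2 9927/10000
2 1 9601/10000
3 3/2 577/625
4 2 449/500
5 5/2 4383/5000
6 3 1663/2000
7 7/2 8059/10000
8 4 493/625
DF(4y) is solved at step 8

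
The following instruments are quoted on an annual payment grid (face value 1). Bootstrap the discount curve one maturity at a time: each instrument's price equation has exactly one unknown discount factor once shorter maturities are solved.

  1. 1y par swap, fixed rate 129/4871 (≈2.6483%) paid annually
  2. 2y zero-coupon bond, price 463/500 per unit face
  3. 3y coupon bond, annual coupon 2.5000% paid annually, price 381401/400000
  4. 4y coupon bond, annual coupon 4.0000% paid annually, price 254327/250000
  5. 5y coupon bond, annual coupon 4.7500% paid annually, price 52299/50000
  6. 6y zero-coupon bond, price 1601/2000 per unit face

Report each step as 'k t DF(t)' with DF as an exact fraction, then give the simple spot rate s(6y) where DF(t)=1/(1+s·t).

step 1 [1y] swap r/1=129/4871: DF=(1 − 129/4871·(0))/(1+129/4871) = 4871/5000 ≈ 0.974200
step 2 [2y] zero: DF = P = 463/500 ≈ 0.926000
step 3 [3y] bond c/1=1/40: DF=(381401/400000 − 1/40·(0.974200+0.926000))/(1+1/40) = 8839/10000 ≈ 0.883900
step 4 [4y] bond c/1=1/25: DF=(254327/250000 − 1/25·(0.974200+0.926000+0.883900))/(1+1/25) = 8711/10000 ≈ 0.871100
step 5 [5y] bond c/1=19/400: DF=(52299/50000 − 19/400·(0.974200+0.926000+0.883900+0.871100))/(1+19/400) = 1041/1250 ≈ 0.832800
step 6 [6y] zero: DF = P = 1601/2000 ≈ 0.800500

1 1 4871/5000
2 2 463/500
3 3 8839/10000
4 4 8711/10000
5 5 1041/1250
6 6 1601/2000
s(6y) = (1/(1601/2000) − 1)/(6) = 133/3202 ≈ 4.1537%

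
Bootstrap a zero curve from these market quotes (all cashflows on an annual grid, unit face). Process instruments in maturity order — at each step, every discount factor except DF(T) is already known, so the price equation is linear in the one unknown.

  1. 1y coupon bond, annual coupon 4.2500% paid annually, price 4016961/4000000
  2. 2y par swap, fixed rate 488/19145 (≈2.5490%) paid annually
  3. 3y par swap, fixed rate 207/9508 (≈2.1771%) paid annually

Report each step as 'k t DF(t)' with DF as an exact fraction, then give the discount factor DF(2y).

1 1 9633/10000
2 2 1189/1250
3 3 9379/10000
DF(2y) = 1189/1250 ≈ 0.951200

step 1 [1y] bond c/1=17/400: DF=(4016961/4000000 − 17/400·(0))/(1+17/400) = 9633/10000 ≈ 0.963300
step 2 [2y] swap r/1=488/19145: DF=(1 − 488/19145·(0.963300))/(1+488/19145) = 1189/1250 ≈ 0.951200
step 3 [3y] swap r/1=207/9508: DF=(1 − 207/9508·(0.963300+0.951200))/(1+207/9508) = 9379/10000 ≈ 0.937900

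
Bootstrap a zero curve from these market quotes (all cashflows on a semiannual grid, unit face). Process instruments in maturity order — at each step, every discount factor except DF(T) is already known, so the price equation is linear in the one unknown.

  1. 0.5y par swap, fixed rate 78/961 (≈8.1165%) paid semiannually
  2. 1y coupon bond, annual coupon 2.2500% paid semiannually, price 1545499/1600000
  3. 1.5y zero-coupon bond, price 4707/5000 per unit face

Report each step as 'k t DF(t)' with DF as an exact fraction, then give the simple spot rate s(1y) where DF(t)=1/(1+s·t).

1 1/2 961/1000
2 1 1889/2000
3 3/2 4707/5000
s(1y) = (1/(1889/2000) − 1)/(1) = 111/1889 ≈ 5.8761%

step 1 [0.5y] swap r/2=39/961: DF=(1 − 39/961·(0))/(1+39/961) = 961/1000 ≈ 0.961000
step 2 [1y] bond c/2=9/800: DF=(1545499/1600000 − 9/800·(0.961000))/(1+9/800) = 1889/2000 ≈ 0.944500
step 3 [1.5y] zero: DF = P = 4707/5000 ≈ 0.941400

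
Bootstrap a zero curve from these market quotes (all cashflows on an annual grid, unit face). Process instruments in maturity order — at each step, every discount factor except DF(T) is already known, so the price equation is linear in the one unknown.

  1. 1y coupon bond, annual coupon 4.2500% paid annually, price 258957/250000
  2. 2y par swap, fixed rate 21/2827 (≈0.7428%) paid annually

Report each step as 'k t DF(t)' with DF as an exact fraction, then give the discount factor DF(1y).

1 1 621/625
2 2 9853/10000
DF(1y) = 621/625 ≈ 0.993600

step 1 [1y] bond c/1=17/400: DF=(258957/250000 − 17/400·(0))/(1+17/400) = 621/625 ≈ 0.993600
step 2 [2y] swap r/1=21/2827: DF=(1 − 21/2827·(0.993600))/(1+21/2827) = 9853/10000 ≈ 0.985300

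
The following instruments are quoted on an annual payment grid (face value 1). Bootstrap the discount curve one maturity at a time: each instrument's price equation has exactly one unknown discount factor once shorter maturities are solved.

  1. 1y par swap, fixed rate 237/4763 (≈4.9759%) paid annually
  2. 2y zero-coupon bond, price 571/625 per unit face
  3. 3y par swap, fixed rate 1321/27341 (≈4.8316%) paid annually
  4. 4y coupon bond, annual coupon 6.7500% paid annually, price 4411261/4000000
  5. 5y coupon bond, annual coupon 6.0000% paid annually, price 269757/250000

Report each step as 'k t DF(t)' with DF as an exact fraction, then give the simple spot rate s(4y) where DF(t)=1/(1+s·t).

1 1 4763/5000
2 2 571/625
3 3 8679/10000
4 4 4301/5000
5 5 1629/2000
s(4y) = (1/(4301/5000) − 1)/(4) = 699/17204 ≈ 4.0630%

step 1 [1y] swap r/1=237/4763: DF=(1 − 237/4763·(0))/(1+237/4763) = 4763/5000 ≈ 0.952600
step 2 [2y] zero: DF = P = 571/625 ≈ 0.913600
step 3 [3y] swap r/1=1321/27341: DF=(1 − 1321/27341·(0.952600+0.913600))/(1+1321/27341) = 8679/10000 ≈ 0.867900
step 4 [4y] bond c/1=27/400: DF=(4411261/4000000 − 27/400·(0.952600+0.913600+0.867900))/(1+27/400) = 4301/5000 ≈ 0.860200
step 5 [5y] bond c/1=3/50: DF=(269757/250000 − 3/50·(0.952600+0.913600+0.867900+0.860200))/(1+3/50) = 1629/2000 ≈ 0.814500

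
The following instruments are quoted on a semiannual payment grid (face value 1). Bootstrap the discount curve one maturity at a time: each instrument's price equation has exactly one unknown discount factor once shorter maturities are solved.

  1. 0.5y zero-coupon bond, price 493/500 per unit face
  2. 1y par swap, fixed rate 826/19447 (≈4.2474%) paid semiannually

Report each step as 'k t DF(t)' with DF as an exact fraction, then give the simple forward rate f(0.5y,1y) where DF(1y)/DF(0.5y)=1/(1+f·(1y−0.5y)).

step 1 [0.5y] zero: DF = P = 493/500 ≈ 0.986000
step 2 [1y] swap r/2=413/19447: DF=(1 − 413/19447·(0.986000))/(1+413/19447) = 9587/10000 ≈ 0.958700

1 1/2 493/500
2 1 9587/10000
f(0.5y,1y) = ((493/500)/(9587/10000) − 1)/(1/2) = 546/9587 ≈ 5.6952%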